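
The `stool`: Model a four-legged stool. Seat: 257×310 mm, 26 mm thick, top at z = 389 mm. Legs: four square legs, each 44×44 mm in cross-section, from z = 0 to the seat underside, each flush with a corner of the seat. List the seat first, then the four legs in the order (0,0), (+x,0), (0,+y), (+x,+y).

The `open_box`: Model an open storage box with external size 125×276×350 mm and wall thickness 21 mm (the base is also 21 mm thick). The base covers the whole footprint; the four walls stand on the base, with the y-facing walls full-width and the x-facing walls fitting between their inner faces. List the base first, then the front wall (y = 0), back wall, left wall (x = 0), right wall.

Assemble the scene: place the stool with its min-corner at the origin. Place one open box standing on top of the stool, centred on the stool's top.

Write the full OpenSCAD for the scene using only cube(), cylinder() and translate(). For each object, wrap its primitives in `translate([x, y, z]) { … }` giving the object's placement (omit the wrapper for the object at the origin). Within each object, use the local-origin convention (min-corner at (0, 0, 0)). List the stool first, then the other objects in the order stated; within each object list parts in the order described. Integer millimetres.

translate([0, 0, 363]) cube([257, 310, 26]);
cube([44, 44, 363]);
translate([213, 0, 0]) cube([44, 44, 363]);
translate([0, 266, 0]) cube([44, 44, 363]);
translate([213, 266, 0]) cube([44, 44, 363]);
translate([66, 17, 389]) {
  cube([125, 276, 21]);
  translate([0, 0, 21]) cube([125, 21, 329]);
  translate([0, 255, 21]) cube([125, 21, 329]);
  translate([0, 21, 21]) cube([21, 234, 329]);
  translate([104, 21, 21]) cube([21, 234, 329]);
}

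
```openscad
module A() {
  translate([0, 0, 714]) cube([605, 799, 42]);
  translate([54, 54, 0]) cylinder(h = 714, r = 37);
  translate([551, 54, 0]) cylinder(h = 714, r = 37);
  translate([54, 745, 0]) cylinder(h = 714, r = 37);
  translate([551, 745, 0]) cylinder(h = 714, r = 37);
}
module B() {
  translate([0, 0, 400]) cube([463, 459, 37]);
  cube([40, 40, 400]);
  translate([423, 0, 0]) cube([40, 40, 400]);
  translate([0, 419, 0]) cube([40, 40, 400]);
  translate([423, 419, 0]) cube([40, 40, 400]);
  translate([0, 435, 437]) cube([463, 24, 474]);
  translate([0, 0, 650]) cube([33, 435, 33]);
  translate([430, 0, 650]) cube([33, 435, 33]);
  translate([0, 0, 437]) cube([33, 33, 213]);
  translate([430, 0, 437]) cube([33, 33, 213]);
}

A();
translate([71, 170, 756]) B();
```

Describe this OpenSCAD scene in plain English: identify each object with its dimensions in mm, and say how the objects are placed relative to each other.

A is a table: top 605 mm (x) × 799 mm (y), 42 mm thick, upper face at z = 756 mm, on four round legs of 74 mm diameter, each leg's bounding box inset 17 mm from the nearest pair of top edges, running from z = 0 to the bottom of the top.

B is a chair: 463×459 mm seat, 37 mm thick, top at z = 437 mm, on four 40 mm square corner legs flush with the seat edges. A 24 mm thick backrest slab spans the full seat width, extending 474 mm above the seat top, its back face flush with the seat's +y edge. Two armrests of 33×33 mm section run along each side from the seat's front edge to the front of the backrest, top faces 246 mm above the seat top and outer faces flush with the seat's x-edges; a 33×33 mm post under the front of each armrest stands on the seat at the front corner.

The chair is on top of the table, centred.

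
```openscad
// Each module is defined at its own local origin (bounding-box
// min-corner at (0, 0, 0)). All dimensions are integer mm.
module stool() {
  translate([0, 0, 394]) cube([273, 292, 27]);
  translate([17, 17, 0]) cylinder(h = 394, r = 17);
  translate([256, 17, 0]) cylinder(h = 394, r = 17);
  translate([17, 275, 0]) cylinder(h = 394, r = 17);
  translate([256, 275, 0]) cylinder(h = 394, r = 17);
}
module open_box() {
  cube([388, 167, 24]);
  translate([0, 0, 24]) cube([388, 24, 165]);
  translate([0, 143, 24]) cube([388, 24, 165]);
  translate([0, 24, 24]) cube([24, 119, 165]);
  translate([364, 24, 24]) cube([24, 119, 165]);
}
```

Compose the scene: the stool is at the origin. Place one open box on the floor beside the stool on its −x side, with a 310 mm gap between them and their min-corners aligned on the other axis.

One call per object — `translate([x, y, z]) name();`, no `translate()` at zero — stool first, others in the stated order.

stool();
translate([-698, 0, 0]) open_box();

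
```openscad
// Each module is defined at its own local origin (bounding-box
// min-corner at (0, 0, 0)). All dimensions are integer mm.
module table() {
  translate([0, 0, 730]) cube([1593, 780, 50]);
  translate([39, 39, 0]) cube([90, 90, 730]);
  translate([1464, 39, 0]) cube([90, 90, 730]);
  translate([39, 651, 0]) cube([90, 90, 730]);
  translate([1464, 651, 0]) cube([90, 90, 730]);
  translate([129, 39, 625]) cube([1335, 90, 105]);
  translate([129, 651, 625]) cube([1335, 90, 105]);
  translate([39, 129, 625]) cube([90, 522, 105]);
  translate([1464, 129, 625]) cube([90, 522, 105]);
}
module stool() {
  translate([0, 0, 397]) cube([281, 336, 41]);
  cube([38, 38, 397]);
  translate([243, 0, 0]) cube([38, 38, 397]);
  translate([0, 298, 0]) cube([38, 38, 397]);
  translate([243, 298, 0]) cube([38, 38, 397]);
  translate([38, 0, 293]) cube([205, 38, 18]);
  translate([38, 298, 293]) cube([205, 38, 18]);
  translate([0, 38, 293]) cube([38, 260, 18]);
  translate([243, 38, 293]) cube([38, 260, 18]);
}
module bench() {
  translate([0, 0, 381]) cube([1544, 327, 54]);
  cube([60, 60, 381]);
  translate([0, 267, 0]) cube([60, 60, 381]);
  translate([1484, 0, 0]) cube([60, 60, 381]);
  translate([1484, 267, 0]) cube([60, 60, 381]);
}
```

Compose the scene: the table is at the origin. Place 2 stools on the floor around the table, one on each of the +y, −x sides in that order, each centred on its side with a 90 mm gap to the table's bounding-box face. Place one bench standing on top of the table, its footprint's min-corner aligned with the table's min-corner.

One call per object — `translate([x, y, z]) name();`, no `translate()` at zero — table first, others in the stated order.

table();
translate([656, 870, 0]) stool();
translate([-371, 222, 0]) stool();
translate([0, 0, 780]) bench();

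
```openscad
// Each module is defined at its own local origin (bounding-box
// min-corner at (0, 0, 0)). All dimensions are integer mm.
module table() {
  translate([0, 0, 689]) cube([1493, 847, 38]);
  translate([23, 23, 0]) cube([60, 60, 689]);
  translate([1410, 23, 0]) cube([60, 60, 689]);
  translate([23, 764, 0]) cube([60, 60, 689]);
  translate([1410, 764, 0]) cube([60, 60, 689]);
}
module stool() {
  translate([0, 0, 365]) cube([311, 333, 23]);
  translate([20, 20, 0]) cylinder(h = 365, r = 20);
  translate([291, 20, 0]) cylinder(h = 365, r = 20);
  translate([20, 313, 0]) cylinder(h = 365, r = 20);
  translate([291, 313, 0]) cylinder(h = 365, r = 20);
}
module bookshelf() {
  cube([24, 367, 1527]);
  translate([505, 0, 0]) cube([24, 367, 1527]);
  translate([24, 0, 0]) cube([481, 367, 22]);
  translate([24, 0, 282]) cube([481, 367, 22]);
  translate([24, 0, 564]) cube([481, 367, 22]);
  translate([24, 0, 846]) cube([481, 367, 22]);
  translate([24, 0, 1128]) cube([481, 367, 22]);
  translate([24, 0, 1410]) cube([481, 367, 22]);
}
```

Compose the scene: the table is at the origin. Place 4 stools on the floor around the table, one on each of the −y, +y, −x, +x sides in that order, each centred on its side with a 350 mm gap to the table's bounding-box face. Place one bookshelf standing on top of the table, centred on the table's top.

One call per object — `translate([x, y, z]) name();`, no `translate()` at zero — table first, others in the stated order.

table();
translate([591, -683, 0]) stool();
translate([591, 1197, 0]) stool();
translate([-661, 257, 0]) stool();
translate([1843, 257, 0]) stool();
translate([482, 240, 727]) bookshelf();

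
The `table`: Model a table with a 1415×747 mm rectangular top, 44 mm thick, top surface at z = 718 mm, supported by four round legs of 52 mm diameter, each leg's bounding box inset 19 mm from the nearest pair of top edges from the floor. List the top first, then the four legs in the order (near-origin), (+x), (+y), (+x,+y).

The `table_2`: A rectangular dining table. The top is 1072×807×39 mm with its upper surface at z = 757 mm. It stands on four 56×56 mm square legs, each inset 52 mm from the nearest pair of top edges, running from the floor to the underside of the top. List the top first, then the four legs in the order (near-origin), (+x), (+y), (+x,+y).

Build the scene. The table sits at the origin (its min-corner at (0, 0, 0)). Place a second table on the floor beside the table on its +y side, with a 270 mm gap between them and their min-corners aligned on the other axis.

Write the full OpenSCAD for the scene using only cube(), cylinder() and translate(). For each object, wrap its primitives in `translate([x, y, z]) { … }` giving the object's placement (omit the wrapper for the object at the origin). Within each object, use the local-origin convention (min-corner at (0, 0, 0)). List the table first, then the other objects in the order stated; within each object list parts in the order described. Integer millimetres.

translate([0, 0, 674]) cube([1415, 747, 44]);
translate([45, 45, 0]) cylinder(h = 674, r = 26);
translate([1370, 45, 0]) cylinder(h = 674, r = 26);
translate([45, 702, 0]) cylinder(h = 674, r = 26);
translate([1370, 702, 0]) cylinder(h = 674, r = 26);
translate([0, 1017, 0]) {
  translate([0, 0, 718]) cube([1072, 807, 39]);
  translate([52, 52, 0]) cube([56, 56, 718]);
  translate([964, 52, 0]) cube([56, 56, 718]);
  translate([52, 699, 0]) cube([56, 56, 718]);
  translate([964, 699, 0]) cube([56, 56, 718]);
}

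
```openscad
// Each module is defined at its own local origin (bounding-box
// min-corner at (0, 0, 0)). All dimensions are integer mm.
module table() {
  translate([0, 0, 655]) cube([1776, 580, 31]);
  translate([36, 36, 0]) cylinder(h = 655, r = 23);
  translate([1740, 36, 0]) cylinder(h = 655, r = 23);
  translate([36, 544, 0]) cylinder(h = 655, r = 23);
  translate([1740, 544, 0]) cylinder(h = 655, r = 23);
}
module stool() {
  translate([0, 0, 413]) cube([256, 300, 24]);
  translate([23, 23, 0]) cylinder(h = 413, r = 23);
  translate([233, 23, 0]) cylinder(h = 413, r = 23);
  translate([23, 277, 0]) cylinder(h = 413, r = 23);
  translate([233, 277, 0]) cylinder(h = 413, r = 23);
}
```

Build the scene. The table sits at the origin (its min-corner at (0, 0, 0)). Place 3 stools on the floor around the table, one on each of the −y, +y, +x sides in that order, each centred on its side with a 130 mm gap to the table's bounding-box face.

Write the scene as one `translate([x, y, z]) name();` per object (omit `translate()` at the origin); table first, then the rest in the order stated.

table();
translate([760, -430, 0]) stool();
translate([760, 710, 0]) stool();
translate([1906, 140, 0]) stool();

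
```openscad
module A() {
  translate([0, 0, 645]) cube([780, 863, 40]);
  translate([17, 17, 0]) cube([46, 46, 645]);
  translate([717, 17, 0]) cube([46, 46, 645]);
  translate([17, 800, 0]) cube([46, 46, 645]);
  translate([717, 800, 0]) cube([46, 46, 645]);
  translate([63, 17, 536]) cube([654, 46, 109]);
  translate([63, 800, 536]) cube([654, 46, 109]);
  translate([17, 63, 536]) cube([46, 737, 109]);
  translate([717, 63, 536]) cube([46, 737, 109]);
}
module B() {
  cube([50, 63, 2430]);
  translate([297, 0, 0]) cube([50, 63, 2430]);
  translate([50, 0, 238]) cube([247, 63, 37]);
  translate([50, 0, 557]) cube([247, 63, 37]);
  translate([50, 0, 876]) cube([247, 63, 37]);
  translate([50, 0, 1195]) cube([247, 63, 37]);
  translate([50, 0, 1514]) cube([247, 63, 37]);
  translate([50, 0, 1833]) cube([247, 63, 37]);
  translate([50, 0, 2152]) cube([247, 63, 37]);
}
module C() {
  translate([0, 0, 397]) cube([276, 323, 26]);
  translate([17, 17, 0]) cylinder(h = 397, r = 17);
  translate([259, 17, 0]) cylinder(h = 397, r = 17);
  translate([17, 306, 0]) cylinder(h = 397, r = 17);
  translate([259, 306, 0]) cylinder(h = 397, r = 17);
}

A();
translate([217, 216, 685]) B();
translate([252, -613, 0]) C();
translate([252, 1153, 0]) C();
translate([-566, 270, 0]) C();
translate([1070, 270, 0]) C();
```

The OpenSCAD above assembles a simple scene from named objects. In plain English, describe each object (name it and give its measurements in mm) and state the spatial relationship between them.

A is a table: top 780 mm (x) × 863 mm (y), 40 mm thick, upper face at z = 685 mm, on four 46×46 mm square legs, each inset 17 mm from the nearest pair of top edges, running from z = 0 to the bottom of the top. Four apron rails, 46 mm thick and 109 mm tall, run between adjacent legs with their top edges flush with the underside of the top and their outer faces flush with the legs' outer faces.

B is a wooden ladder with two side rails of 50×63 mm section and 2430 mm height, set 347 mm apart overall. Between them run 7 rectangular rungs (63 mm deep, 37 mm thick), front faces flush with the rails' −y face. The bottom of the first rung is 238 mm above the floor and each subsequent rung is 319 mm higher than the one below.

C is a four-legged stool. The seat is 276×323 mm, 26 mm thick, top at z = 423 mm. It stands on four round legs, each 34 mm in diameter, from z = 0 to the seat underside, each leg's axis is inset half a diameter from the nearest pair of seat edges (so the leg's bounding box is flush with the corner).

The ladder is on top of the table. Four stools sit around the table at the −y, +y, −x, +x sides.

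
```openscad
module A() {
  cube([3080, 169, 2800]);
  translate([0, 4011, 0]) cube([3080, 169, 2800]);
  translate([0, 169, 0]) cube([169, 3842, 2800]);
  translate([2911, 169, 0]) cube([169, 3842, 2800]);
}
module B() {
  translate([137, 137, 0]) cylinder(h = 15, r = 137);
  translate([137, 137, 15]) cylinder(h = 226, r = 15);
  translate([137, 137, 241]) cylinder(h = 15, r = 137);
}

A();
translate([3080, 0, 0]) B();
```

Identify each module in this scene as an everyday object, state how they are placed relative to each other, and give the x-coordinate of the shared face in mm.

A is a house frame. B is a spool. The spool is against the house frame's +x side, with their −y faces flush. The x-coordinate of the shared face is 3080 mm.

The house frame's +x face and the spool's −x face are both at x = 3080 mm.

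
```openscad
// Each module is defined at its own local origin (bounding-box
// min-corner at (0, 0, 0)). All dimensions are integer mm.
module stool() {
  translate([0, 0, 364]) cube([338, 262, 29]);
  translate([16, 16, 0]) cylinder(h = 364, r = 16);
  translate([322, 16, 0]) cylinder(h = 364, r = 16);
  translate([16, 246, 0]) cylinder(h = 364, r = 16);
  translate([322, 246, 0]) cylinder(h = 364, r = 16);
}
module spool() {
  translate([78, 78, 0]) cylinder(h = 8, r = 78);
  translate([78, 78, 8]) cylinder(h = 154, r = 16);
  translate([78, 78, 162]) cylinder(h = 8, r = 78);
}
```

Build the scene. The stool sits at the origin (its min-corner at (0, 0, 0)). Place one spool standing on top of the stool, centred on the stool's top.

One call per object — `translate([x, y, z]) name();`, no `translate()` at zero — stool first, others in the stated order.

stool();
translate([91, 53, 393]) spool();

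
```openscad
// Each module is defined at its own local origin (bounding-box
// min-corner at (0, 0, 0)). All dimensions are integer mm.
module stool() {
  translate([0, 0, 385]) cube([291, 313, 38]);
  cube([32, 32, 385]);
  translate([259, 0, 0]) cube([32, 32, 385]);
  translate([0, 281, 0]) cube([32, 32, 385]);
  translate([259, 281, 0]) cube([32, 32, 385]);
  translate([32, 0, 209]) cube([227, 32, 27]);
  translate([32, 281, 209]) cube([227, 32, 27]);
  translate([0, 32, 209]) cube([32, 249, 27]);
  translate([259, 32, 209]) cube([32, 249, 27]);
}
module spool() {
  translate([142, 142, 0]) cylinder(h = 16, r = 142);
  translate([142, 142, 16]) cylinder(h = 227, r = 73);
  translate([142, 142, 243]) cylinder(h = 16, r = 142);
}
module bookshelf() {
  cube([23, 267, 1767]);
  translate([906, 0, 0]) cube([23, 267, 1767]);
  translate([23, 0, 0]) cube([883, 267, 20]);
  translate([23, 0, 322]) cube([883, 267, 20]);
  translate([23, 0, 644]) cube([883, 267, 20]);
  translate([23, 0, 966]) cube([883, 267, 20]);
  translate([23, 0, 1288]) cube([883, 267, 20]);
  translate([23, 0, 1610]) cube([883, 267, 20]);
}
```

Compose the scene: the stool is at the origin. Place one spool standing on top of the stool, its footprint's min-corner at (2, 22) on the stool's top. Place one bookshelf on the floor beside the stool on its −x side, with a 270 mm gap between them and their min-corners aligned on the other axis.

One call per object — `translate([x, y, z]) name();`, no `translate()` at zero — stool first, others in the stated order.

stool();
translate([2, 22, 423]) spool();
translate([-1199, 0, 0]) bookshelf();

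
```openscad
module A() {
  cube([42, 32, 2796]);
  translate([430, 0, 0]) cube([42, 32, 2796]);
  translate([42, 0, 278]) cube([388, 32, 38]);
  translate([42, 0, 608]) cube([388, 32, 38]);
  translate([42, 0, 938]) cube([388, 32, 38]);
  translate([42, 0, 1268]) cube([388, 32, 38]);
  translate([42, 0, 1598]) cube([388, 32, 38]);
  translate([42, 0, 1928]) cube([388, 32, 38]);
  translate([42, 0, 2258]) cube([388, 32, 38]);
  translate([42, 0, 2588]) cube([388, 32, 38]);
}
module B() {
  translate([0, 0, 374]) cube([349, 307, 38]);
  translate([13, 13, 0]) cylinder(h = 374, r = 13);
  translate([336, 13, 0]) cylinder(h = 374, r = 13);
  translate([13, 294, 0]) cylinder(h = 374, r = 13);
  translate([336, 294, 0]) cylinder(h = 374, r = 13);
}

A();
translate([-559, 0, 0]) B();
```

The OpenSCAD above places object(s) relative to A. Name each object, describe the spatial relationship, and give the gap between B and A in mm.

A is a ladder. B is a stool. The stool is on the floor beside the ladder on its −x side. The gap between the stool and the ladder is 210 mm.

The stool's nearest face is 210 mm from the ladder's −x face.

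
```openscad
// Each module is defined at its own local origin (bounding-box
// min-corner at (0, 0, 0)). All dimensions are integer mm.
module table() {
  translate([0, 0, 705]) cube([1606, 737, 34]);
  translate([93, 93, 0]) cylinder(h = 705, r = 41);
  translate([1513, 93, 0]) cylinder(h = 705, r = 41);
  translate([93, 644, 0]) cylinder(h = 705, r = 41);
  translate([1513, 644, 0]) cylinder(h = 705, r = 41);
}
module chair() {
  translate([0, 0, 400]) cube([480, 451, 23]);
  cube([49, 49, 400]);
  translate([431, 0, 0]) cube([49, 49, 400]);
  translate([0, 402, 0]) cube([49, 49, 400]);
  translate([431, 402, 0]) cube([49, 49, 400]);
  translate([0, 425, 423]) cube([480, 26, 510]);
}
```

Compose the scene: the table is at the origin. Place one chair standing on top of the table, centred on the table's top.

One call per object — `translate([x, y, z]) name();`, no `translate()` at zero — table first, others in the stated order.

table();
translate([563, 143, 739]) chair();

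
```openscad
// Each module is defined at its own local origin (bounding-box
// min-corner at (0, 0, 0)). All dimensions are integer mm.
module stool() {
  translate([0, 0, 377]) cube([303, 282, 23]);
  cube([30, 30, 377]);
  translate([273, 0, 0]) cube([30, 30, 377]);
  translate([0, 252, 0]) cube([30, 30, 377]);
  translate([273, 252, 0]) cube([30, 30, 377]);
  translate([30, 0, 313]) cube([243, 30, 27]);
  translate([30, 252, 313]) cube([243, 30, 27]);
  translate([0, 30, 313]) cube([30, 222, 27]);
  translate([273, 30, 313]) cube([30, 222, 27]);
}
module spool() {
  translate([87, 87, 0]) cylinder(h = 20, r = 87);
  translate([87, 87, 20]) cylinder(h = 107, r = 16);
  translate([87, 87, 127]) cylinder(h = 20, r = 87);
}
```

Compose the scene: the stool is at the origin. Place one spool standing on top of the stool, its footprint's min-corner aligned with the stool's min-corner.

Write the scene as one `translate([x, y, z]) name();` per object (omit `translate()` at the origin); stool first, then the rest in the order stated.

stool();
translate([0, 0, 400]) spool();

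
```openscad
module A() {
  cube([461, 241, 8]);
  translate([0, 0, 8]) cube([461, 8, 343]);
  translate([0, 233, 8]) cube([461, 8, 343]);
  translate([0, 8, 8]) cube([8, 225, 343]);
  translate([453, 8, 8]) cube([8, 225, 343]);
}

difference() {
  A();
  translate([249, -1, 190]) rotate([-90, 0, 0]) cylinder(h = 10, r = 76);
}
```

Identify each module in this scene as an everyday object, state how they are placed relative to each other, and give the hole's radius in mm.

The subtracted cylinder has r = 76 mm.

A is an open box. The open box has a circular hole through its front wall. The hole's radius is 76 mm.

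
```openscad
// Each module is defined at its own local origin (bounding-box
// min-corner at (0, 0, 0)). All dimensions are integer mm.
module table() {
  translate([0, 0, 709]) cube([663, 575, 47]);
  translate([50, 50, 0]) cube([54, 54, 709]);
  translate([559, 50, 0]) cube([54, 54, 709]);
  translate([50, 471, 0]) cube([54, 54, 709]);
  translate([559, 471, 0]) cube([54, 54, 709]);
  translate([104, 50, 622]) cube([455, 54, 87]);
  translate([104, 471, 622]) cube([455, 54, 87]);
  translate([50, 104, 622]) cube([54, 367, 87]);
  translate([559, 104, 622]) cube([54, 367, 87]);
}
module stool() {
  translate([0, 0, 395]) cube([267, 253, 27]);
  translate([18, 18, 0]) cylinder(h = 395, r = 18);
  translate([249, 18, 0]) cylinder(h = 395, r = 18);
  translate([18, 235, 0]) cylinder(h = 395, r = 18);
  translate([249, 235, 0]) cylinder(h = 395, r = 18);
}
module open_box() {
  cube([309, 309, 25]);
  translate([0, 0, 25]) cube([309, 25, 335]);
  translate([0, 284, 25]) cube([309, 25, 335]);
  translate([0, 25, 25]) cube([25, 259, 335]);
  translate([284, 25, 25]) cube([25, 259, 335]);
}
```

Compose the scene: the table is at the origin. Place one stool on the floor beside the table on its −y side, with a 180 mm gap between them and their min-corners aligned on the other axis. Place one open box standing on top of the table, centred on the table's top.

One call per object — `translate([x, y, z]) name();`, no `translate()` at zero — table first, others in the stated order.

table();
translate([0, -433, 0]) stool();
translate([177, 133, 756]) open_box();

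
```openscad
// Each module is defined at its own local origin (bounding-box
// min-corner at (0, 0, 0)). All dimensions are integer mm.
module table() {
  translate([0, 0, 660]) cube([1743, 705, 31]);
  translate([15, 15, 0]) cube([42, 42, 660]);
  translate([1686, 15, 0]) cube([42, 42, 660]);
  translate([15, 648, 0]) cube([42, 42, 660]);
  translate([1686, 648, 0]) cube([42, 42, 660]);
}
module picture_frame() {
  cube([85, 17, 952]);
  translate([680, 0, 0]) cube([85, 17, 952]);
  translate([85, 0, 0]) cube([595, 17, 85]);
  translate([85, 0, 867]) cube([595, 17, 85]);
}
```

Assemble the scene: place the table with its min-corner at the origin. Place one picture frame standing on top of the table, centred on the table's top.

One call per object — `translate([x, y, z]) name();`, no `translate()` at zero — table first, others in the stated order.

table();
translate([489, 344, 691]) picture_frame();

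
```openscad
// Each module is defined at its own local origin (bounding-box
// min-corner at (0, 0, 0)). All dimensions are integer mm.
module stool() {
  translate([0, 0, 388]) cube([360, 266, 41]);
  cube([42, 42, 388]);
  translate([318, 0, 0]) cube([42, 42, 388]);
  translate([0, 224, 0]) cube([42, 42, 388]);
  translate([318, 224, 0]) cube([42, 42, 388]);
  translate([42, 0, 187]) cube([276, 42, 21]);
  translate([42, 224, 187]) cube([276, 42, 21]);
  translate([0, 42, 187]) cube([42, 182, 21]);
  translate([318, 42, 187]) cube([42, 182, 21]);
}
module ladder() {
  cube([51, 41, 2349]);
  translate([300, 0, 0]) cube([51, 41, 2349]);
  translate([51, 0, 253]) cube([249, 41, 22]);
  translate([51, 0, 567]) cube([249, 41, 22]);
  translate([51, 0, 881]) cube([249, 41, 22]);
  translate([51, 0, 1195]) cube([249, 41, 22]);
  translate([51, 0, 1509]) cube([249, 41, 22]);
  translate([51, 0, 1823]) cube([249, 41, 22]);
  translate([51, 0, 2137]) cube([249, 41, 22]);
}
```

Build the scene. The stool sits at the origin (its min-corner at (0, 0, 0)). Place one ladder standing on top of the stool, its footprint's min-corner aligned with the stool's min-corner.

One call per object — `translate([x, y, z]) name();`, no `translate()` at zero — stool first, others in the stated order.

stool();
translate([0, 0, 429]) ladder();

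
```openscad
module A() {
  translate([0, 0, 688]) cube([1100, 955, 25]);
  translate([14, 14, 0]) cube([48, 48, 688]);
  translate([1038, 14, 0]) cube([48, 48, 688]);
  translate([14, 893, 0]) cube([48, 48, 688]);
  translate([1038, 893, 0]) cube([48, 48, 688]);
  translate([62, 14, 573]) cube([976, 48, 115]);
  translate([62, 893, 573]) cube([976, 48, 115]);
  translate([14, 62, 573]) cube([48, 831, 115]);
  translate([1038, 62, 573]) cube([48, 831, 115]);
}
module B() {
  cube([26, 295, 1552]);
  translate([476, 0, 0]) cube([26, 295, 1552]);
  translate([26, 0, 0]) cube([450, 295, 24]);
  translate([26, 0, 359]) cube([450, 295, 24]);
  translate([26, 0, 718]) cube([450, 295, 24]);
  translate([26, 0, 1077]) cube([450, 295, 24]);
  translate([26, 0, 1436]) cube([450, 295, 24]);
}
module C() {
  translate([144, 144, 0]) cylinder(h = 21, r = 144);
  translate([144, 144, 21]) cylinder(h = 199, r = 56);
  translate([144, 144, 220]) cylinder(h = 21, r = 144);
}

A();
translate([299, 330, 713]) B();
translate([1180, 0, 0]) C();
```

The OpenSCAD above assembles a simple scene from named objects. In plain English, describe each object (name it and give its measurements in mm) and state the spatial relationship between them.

A is a table with a 1100×955 mm rectangular top, 25 mm thick, top surface at z = 713 mm, supported by four 48×48 mm square legs, each inset 14 mm from the nearest pair of top edges, running from the floor. Four apron rails, 48 mm thick and 115 mm tall, run between adjacent legs with their top edges flush with the underside of the top and their outer faces flush with the legs' outer faces.

B is an open bookshelf. Two side panels, each 26 mm thick, 295 mm deep and 1552 mm tall, stand 502 mm apart (outside-to-outside). Between them sit 5 shelves, each 24 mm thick and 295 mm deep, spanning the full gap between the sides. The bottom shelf rests on the floor (its underside at z = 0) and the clear gap between one shelf's top and the next shelf's underside is 335 mm.

C is a spool: two coaxial disc flanges of radius 144 mm and thickness 21 mm, joined by a core cylinder of radius 56 mm and height 199 mm. The lower flange rests on z = 0 and the three cylinders share a vertical axis.

The bookshelf is on top of the table, centred. The spool is on the floor beside the table on its +x side.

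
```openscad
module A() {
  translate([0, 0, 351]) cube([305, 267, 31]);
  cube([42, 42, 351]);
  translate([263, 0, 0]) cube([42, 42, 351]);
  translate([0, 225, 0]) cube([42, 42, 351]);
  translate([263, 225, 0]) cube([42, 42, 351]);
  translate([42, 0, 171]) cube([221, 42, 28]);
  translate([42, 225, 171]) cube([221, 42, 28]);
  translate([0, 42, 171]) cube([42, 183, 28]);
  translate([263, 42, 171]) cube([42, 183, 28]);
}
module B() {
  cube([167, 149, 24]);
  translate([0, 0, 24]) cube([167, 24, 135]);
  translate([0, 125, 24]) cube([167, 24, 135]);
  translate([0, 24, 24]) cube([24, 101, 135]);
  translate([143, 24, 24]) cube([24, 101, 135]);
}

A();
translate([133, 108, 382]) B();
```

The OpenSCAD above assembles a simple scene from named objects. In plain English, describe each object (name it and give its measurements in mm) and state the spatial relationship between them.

A is a four-legged stool. The seat is 305×267 mm, 31 mm thick, top at z = 382 mm. It stands on four square legs, each 42×42 mm in cross-section, from z = 0 to the seat underside, each flush with a corner of the seat. Four stretchers, 42 mm wide and 28 mm tall, connect adjacent legs with their undersides at z = 171 mm, each running between the inner faces of the legs it joins and aligned with the legs' outer faces on the other axis.

B is an open-topped rectangular box: outside dimensions 167×149×159 mm, with a uniform wall and base thickness of 24 mm. The base is a full 167×149 slab on the floor; four walls sit on top of the base. The front and back walls (the −y and +y sides) span the full width; the two side walls fit between them.

The open box is on top of the stool.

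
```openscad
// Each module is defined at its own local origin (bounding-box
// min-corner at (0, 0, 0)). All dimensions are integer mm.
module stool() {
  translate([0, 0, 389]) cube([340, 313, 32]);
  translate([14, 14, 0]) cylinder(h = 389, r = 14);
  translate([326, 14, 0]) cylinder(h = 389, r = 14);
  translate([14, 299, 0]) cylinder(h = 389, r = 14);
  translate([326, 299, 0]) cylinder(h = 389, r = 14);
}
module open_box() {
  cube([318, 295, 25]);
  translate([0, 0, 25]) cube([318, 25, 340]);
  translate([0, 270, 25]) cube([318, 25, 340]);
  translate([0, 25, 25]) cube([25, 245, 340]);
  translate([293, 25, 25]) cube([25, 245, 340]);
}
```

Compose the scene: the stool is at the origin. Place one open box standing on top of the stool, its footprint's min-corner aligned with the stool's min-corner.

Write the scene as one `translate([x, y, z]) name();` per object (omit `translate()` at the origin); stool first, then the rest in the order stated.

stool();
translate([0, 0, 421]) open_box();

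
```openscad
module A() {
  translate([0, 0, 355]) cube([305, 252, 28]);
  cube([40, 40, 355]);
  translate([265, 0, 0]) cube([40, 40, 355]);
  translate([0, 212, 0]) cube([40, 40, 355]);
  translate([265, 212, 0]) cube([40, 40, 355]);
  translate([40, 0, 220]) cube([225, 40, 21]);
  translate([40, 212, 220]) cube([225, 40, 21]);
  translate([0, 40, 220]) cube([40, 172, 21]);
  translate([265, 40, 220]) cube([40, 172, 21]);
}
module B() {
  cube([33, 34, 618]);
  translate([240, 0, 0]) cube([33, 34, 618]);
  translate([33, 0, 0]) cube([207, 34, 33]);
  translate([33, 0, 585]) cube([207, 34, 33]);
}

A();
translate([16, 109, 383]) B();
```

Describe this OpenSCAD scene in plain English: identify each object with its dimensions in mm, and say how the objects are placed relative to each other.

A is a simple wooden stool: a rectangular seat 305 mm (x) by 252 mm (y), 28 mm thick, top face at z = 383 mm, on four square legs, each 40×40 mm in cross-section. The legs rest on z = 0, each flush with a corner of the seat. Four stretchers, 40 mm wide and 21 mm tall, connect adjacent legs with their undersides at z = 220 mm, each running between the inner faces of the legs it joins and aligned with the legs' outer faces on the other axis.

B is a picture frame with a 207×552 mm rectangular opening (x by z) and a uniform 33 mm border on every side. Frame depth is 34 mm along y. It is built from two vertical stiles running the full outside height and two horizontal rails spanning the gap between the stiles.

The picture frame is on top of the stool, centred.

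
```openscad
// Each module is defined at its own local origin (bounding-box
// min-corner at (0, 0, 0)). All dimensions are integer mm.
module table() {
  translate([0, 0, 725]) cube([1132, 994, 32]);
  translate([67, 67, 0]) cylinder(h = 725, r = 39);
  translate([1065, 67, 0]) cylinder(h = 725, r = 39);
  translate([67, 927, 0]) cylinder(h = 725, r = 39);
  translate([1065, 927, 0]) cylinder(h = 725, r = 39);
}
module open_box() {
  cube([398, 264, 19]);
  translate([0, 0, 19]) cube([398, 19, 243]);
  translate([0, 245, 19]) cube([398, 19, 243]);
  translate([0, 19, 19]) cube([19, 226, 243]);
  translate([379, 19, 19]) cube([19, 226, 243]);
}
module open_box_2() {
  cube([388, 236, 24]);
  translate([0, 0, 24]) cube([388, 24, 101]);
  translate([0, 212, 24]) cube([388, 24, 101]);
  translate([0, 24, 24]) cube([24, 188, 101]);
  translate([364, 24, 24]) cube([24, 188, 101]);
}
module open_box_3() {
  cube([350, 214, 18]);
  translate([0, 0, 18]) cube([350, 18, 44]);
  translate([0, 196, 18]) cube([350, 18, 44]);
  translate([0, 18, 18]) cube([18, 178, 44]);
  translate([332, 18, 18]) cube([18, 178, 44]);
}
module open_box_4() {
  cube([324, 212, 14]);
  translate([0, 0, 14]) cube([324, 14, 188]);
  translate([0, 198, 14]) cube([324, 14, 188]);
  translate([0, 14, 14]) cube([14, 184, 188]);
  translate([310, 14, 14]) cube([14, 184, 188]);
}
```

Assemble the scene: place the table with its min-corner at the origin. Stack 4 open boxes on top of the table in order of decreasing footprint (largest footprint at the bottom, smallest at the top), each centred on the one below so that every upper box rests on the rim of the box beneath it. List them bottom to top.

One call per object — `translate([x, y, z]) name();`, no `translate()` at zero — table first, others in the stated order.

table();
translate([367, 365, 757]) open_box();
translate([372, 379, 1019]) open_box_2();
translate([391, 390, 1144]) open_box_3();
translate([404, 391, 1206]) open_box_4();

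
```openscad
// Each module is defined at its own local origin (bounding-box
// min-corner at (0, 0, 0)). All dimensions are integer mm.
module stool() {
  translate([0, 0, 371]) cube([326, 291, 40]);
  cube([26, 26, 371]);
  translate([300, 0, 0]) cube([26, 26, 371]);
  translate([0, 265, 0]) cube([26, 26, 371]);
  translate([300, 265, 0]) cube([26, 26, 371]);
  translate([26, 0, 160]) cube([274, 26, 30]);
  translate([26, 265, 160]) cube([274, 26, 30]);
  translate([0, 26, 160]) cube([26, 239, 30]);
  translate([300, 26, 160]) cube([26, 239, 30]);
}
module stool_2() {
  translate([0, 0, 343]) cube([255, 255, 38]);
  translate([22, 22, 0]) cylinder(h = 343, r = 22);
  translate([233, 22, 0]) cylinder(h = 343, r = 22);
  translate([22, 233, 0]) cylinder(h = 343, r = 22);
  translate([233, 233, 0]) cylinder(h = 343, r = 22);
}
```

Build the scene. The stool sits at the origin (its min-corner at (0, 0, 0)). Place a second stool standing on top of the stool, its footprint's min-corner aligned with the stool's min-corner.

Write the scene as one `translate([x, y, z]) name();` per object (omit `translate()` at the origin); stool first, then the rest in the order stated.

stool();
translate([0, 0, 411]) stool_2();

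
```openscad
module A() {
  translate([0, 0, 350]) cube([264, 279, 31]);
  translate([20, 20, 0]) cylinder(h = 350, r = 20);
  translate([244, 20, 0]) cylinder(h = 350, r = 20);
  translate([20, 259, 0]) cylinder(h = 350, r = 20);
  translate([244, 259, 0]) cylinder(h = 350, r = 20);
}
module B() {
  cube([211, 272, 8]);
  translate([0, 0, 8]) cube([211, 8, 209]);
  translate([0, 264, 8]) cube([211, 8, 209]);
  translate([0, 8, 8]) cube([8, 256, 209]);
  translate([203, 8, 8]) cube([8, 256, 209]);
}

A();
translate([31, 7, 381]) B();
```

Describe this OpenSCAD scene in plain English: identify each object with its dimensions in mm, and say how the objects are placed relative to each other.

A is a four-legged stool. The seat is a 264×279×31 mm slab whose top surface is at z = 381 mm; four round legs, each 40 mm in diameter, run from the floor (z = 0) to the underside of the seat, each leg's axis is inset half a diameter from the nearest pair of seat edges (so the leg's bounding box is flush with the corner).

B is an open storage box with external size 211×272×217 mm and wall thickness 8 mm (the base is also 8 mm thick). The base covers the whole footprint; the four walls stand on the base, with the y-facing walls full-width and the x-facing walls fitting between their inner faces.

The open box is on top of the stool.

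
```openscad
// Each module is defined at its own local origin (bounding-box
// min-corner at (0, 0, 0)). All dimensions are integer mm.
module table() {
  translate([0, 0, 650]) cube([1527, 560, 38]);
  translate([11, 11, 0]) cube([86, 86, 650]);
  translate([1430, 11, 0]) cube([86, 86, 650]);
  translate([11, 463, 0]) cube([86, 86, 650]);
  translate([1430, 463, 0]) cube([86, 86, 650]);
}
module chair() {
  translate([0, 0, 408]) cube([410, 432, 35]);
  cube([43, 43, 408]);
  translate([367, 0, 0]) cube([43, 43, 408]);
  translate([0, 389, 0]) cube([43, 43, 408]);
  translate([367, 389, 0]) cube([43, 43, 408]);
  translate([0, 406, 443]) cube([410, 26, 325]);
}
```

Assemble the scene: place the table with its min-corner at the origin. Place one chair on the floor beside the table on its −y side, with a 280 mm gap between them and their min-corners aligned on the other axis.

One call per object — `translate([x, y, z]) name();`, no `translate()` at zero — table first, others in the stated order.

table();
translate([0, -712, 0]) chair();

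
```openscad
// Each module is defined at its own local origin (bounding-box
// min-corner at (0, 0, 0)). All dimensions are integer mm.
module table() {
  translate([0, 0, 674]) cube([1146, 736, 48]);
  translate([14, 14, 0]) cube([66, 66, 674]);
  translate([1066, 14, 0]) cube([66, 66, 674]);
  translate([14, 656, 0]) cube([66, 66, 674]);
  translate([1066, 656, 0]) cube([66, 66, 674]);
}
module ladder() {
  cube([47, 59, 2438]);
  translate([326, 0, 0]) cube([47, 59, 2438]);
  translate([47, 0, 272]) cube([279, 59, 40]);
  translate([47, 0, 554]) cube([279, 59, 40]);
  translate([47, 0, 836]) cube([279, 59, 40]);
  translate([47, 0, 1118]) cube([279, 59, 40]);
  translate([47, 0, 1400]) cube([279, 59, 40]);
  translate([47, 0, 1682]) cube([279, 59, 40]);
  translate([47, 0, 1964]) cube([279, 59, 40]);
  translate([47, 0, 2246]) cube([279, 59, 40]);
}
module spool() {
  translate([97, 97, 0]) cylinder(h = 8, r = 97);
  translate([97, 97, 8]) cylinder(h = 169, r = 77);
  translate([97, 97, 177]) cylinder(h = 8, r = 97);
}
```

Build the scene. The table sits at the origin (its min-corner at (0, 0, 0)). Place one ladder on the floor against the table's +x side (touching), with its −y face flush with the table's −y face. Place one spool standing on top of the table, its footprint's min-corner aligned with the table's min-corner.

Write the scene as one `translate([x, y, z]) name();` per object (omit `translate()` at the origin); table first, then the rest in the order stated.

table();
translate([1146, 0, 0]) ladder();
translate([0, 0, 722]) spool();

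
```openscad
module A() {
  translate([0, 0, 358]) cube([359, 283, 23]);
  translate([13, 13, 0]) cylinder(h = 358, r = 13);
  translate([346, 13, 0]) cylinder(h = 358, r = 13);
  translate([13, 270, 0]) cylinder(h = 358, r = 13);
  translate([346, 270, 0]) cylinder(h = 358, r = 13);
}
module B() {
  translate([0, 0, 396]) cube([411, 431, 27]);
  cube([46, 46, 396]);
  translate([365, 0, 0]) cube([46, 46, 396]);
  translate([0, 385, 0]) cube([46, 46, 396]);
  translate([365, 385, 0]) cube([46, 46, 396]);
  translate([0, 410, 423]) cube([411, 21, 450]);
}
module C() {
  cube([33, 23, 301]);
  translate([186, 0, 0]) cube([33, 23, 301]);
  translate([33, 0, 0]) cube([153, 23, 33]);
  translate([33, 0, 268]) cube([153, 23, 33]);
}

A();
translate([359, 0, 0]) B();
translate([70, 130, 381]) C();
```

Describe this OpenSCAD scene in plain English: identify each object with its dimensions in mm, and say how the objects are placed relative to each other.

A is a four-legged stool. The seat is a 359×283×23 mm slab whose top surface is at z = 381 mm; four round legs, each 26 mm in diameter, run from the floor (z = 0) to the underside of the seat, each leg's axis is inset half a diameter from the nearest pair of seat edges (so the leg's bounding box is flush with the corner).

B is a chair: 411×431 mm seat, 27 mm thick, top at z = 423 mm, on four 46 mm square corner legs flush with the seat edges. A 21 mm thick backrest slab spans the full seat width, extending 450 mm above the seat top, its back face flush with the seat's +y edge.

C is a picture frame with a 153×235 mm rectangular opening (x by z) and a uniform 33 mm border on every side. Frame depth is 23 mm along y. It is built from two vertical stiles running the full outside height and two horizontal rails spanning the gap between the stiles.

The chair is against the stool's +x side, with their −y faces flush. The picture frame is on top of the stool, centred.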